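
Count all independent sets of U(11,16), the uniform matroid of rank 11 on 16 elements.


Independent sets of U(11,16) are all subsets of size <= 11.
Count = (16 choose 0) + (16 choose 1) + (16 choose 2) + (16 choose 3) + (16 choose 4) + (16 choose 5) + (16 choose 6) + (16 choose 7) + (16 choose 8) + (16 choose 9) + (16 choose 10) + (16 choose 11)
     = 1 + 16 + 120 + 560 + 1820 + 4368 + 8008 + 11440 + 12870 + 11440 + 8008 + 4368
     = 63019.

63019


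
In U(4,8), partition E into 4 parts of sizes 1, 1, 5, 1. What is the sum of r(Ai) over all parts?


r(Ai) = min(|Ai|, 4) for each part.
Sum = min(1,4) + min(1,4) + min(5,4) + min(1,4)
    = 1 + 1 + 4 + 1
    = 7.

7


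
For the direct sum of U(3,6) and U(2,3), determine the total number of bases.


Bases of a direct sum M1 + M2: |B| = |B(M1)| * |B(M2)|.
|B(U(3,6))| = C(6,3) = 20.
|B(U(2,3))| = C(3,2) = 3.
Total bases = 20 * 3 = 60.

60


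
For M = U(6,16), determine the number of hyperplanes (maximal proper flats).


Hyperplanes of U(6,16) are flats of rank 5.
In a uniform matroid, these are exactly the (5)-element subsets.
Count = C(16,5) = 4368.

4368


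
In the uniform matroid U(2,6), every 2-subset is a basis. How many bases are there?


Bases of U(2,6) are all 2-element subsets of the 6-element ground set.
Number of bases = C(6,2).
C(6,2) = (6 * 5) / (1 * 2) = 15.

15


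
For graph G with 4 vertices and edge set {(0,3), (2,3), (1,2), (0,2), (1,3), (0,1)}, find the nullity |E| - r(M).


Cycle rank (nullity) = |E| - r(M) = |E| - (|V| - c).
|E| = 6, |V| = 4, c = 1.
Nullity = 6 - (4 - 1) = 6 - 3 = 3.

3


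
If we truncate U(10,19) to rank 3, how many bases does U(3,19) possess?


Truncating U(10,19) to rank 3 gives U(3,19).
Bases of U(3,19) are all 3-element subsets of 19 elements.
Number of bases = C(19,3) = (19 * 18 * 17) / (1 * 2 * 3) = 969.

969


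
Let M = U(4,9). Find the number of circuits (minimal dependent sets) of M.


In U(4,9), circuits are the (5)-element subsets.
Any set of 5 elements is dependent, and removing any one element gives
an independent set of size 4, so it is a minimal dependent set.
Number of circuits = C(9,5) = 9! / (5! * 4!) = 126.

126


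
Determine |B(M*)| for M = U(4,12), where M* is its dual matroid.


The dual of U(r,n) is U(n-r, n) = U(8,12).
Bases of U(8,12) are all (8)-element subsets.
|B(M*)| = C(12,8) = 12! / (8! * 4!) = 495.

495


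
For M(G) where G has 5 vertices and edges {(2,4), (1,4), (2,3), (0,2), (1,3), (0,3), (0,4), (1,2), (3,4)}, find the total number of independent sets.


An independent set in a graphic matroid is an acyclic edge subset.
G has 5 vertices and 9 edges.
Enumerate all 2^9 = 512 subsets, checking for acyclicity.
Total independent sets = 198.

198


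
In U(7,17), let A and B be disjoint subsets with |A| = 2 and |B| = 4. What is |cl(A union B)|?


|A union B| = 2 + 4 = 6 (disjoint).
In U(7,17), cl(S) = S if |S| < 7, else cl(S) = E.
Since 6 < 7, cl(A union B) = A union B.
|cl(A union B)| = 6.

6


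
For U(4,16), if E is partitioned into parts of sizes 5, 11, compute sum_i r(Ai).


r(Ai) = min(|Ai|, 4) for each part.
Sum = min(5,4) + min(11,4)
    = 4 + 4
    = 8.

8


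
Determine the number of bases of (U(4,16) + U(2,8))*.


(M1+M2)* = M1* + M2*.
M1* = U(12,16), bases: C(16,12) = 1820.
M2* = U(6,8), bases: C(8,6) = 28.
|B(M*)| = 1820 * 28 = 50960.

50960


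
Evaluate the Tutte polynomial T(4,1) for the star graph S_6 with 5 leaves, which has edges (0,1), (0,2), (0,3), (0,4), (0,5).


A star on 6 vertices is a tree with 5 edges.
T(x,y) = x^(5) for any tree.
T(4,1) = 4^5 = 1024.

1024


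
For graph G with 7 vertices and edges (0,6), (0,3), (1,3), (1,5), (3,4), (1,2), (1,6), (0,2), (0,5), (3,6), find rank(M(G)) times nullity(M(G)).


r(M) = |V| - c = 7 - 1 = 6.
nullity = |E| - r(M) = 10 - 6 = 4.
Product = 6 * 4 = 24.

24


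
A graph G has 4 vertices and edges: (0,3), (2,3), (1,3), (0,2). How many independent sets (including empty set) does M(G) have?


An independent set in a graphic matroid is an acyclic edge subset.
G has 4 vertices and 4 edges.
Enumerate all 2^4 = 16 subsets, checking for acyclicity.
Total independent sets = 14.

14


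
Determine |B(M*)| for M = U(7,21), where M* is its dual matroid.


The dual of U(r,n) is U(n-r, n) = U(14,21).
Bases of U(14,21) are all (14)-element subsets.
|B(M*)| = (21 choose 14) = 116280.

116280


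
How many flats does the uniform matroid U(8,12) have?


Flats of U(8,12): every subset of size < 8 is a flat, plus E itself.
Count = (12 choose 0) + (12 choose 1) + (12 choose 2) + (12 choose 3) + (12 choose 4) + (12 choose 5) + (12 choose 6) + (12 choose 7) + 1
     = 1 + 12 + 66 + 220 + 495 + 792 + 924 + 792 + 1
     = 3303.

3303


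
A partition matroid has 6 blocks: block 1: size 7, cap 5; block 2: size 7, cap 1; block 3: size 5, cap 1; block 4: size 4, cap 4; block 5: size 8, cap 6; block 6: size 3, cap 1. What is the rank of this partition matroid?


Rank of a partition matroid = sum of min(|Si|, ci) for each block.
= min(7,5) + min(7,1) + min(5,1) + min(4,4) + min(8,6) + min(3,1)
= 5 + 1 + 1 + 4 + 6 + 1
= 18.

18


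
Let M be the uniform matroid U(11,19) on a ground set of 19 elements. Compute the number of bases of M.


Bases of U(11,19) are all 11-element subsets of the 19-element ground set.
Number of bases = C(19,11).
(19 choose 11) = 75582.

75582


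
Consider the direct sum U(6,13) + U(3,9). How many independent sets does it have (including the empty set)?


For a direct sum, |I(M1+M2)| = |I(M1)| * |I(M2)|.
|I(U(6,13))| = sum C(13,k) for k=0..6 = 4096.
|I(U(3,9))| = sum C(9,k) for k=0..3 = 130.
Total = 4096 * 130 = 532480.

532480


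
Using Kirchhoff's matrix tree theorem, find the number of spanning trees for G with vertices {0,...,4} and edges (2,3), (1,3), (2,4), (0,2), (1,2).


By Kirchhoff's matrix tree theorem, the number of spanning trees equals
the determinant of any cofactor of the Laplacian matrix L.
G has 5 vertices and 5 edges.
Computing the (4 x 4) cofactor determinant gives 3.

3


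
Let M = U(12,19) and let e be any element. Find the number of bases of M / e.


Contracting e from U(12,19) gives U(11,18).
Bases of U(11,18) = (18 choose 11) = 31824.

31824


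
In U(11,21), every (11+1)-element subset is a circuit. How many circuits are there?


In U(11,21), circuits are the (12)-element subsets.
Any set of 12 elements is dependent, and removing any one element gives
an independent set of size 11, so it is a minimal dependent set.
Number of circuits = C(21,12) = 21! / (12! * 9!) = 293930.

293930


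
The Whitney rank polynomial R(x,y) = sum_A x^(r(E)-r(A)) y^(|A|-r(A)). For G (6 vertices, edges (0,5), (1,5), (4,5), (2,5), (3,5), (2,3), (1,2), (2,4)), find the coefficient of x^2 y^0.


R(x,y) = sum over A in 2^E of x^(r(E)-r(A)) * y^(|A|-r(A)).
G has 6 vertices, 8 edges. r(E) = 5.
Enumerate all 2^8 = 256 subsets.
Count subsets with r(E)-r(A)=2 and |A|-r(A)=0: 53.

53


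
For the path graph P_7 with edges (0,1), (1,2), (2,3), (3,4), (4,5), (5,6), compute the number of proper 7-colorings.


P(P_7, k) = k * (k-1)^(6).
P(7) = 7 * 6^6 = 7 * 46656 = 326592.

326592


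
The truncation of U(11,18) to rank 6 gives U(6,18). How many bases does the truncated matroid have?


Truncating U(11,18) to rank 6 gives U(6,18).
Bases of U(6,18) are all 6-element subsets of 18 elements.
Number of bases = C(18,6) = 18564.

18564


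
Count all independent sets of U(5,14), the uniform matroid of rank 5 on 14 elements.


Independent sets of U(5,14) are all subsets of size <= 5.
Count = (14 choose 0) + (14 choose 1) + (14 choose 2) + (14 choose 3) + (14 choose 4) + (14 choose 5)
     = 1 + 14 + 91 + 364 + 1001 + 2002
     = 3473.

3473


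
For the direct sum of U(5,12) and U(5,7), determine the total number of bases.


Bases of a direct sum M1 + M2: |B| = |B(M1)| * |B(M2)|.
|B(U(5,12))| = C(12,5) = 792.
|B(U(5,7))| = C(7,5) = 21.
Total bases = 792 * 21 = 16632.

16632


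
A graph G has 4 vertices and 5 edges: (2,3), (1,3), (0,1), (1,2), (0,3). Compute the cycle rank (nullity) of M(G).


Cycle rank (nullity) = |E| - r(M) = |E| - (|V| - c).
|E| = 5, |V| = 4, c = 1.
Nullity = 5 - (4 - 1) = 5 - 3 = 2.

2


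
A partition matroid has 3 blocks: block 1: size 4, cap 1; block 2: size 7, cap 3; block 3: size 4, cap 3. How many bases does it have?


A basis picks exactly ci elements from block i.
Number of bases = product of C(|Si|, ci).
= C(4,1) * C(7,3) * C(4,3)
= 4 * 35 * 4
= 560.

560


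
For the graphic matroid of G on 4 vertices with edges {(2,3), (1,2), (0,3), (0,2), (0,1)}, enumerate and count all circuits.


A circuit in a graphic matroid = edge set of a simple cycle.
G has 4 vertices and 5 edges.
Enumerating all minimal edge subsets forming cycles...
Total circuits found: 3.

3


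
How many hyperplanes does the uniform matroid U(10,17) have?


Hyperplanes of U(10,17) are flats of rank 9.
In a uniform matroid, these are exactly the (9)-element subsets.
Count = C(17,9) = 17! / (9! * 8!) = 24310.

24310


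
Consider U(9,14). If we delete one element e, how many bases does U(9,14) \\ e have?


Deleting e from U(9,14) gives U(9,13) since n > r.
Bases of U(9,13) = C(13,9) = 13! / (9! * 4!) = 715.

715


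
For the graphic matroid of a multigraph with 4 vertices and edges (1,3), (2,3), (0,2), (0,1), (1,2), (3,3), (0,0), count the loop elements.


In a graphic matroid, a loop is a self-loop edge (u,u) with rank 0.
Examining all 7 edges for self-loops...
Self-loops found: (3,3), (0,0)
Number of loops = 2.

2


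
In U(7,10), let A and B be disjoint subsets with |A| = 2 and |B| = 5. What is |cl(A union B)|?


|A union B| = 2 + 5 = 7 (disjoint).
In U(7,10), cl(S) = S if |S| < 7, else cl(S) = E.
Since 7 >= 7, cl(A union B) = E.
|cl(A union B)| = 10.

10


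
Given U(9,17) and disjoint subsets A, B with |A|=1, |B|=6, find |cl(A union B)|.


|A union B| = 1 + 6 = 7 (disjoint).
In U(9,17), cl(S) = S if |S| < 9, else cl(S) = E.
Since 7 < 9, cl(A union B) = A union B.
|cl(A union B)| = 7.

7


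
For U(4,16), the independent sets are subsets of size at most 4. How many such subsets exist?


Independent sets of U(4,16) are all subsets of size <= 4.
Count = C(16,0) + C(16,1) + C(16,2) + C(16,3) + C(16,4)
     = 1 + 16 + 120 + 560 + 1820
     = 2517.

2517


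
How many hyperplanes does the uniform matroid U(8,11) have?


Hyperplanes of U(8,11) are flats of rank 7.
In a uniform matroid, these are exactly the (7)-element subsets.
Count = C(11,7) = 330.

330


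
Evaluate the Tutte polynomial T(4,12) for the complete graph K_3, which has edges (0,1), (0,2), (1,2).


T(K_3; x,y) = x^2 + x + y.
T(4,12) = 16 + 4 + 12 = 32.

32


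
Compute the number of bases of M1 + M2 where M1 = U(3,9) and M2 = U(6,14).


Bases of a direct sum M1 + M2: |B| = |B(M1)| * |B(M2)|.
|B(U(3,9))| = C(9,3) = 84.
|B(U(6,14))| = C(14,6) = 3003.
Total bases = 84 * 3003 = 252252.

252252


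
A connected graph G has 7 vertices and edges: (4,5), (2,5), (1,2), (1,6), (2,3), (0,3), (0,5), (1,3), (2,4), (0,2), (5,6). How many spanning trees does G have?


By Kirchhoff's matrix tree theorem, the number of spanning trees equals
the determinant of any cofactor of the Laplacian matrix L.
G has 7 vertices and 11 edges.
Computing the (6 x 6) cofactor determinant gives 166.

166


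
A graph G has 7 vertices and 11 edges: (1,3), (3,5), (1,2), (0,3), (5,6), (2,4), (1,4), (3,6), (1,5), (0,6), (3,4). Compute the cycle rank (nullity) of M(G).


Cycle rank (nullity) = |E| - r(M) = |E| - (|V| - c).
|E| = 11, |V| = 7, c = 1.
Nullity = 11 - (7 - 1) = 11 - 6 = 5.

5


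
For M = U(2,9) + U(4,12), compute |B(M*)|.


(M1+M2)* = M1* + M2*.
M1* = U(7,9), bases: C(9,7) = 36.
M2* = U(8,12), bases: C(12,8) = 495.
|B(M*)| = 36 * 495 = 17820.

17820


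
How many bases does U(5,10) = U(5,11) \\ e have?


Deleting e from U(5,11) gives U(5,10) since n > r.
Bases of U(5,10) = C(10,5) = 10! / (5! * 5!) = 252.

252


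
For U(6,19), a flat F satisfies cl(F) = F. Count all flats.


Flats of U(6,19): every subset of size < 6 is a flat, plus E itself.
Count = (19 choose 0) + (19 choose 1) + (19 choose 2) + (19 choose 3) + (19 choose 4) + (19 choose 5) + 1
     = 1 + 19 + 171 + 969 + 3876 + 11628 + 1
     = 16665.

16665


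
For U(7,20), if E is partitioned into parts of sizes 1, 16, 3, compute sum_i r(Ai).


r(Ai) = min(|Ai|, 7) for each part.
Sum = min(1,7) + min(16,7) + min(3,7)
    = 1 + 7 + 3
    = 11.

11


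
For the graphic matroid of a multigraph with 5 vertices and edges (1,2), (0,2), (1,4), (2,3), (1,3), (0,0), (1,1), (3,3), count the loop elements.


In a graphic matroid, a loop is a self-loop edge (u,u) with rank 0.
Examining all 8 edges for self-loops...
Self-loops found: (0,0), (1,1), (3,3)
Number of loops = 3.

3


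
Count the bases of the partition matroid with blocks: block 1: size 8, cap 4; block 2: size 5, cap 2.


A basis picks exactly ci elements from block i.
Number of bases = product of C(|Si|, ci).
= C(8,4) * C(5,2)
= 70 * 10
= 700.

700


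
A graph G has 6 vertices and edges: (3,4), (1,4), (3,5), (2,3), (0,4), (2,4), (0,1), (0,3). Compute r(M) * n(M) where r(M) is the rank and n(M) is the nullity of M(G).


r(M) = |V| - c = 6 - 1 = 5.
nullity = |E| - r(M) = 8 - 5 = 3.
Product = 5 * 3 = 15.

15


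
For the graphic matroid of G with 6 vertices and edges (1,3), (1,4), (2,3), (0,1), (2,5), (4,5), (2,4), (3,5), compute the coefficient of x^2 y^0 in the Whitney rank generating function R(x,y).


R(x,y) = sum over A in 2^E of x^(r(E)-r(A)) * y^(|A|-r(A)).
G has 6 vertices, 8 edges. r(E) = 5.
Enumerate all 2^8 = 256 subsets.
Count subsets with r(E)-r(A)=2 and |A|-r(A)=0: 54.

54


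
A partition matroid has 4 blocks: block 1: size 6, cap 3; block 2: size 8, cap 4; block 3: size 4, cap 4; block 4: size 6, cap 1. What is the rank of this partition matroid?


Rank of a partition matroid = sum of min(|Si|, ci) for each block.
= min(6,3) + min(8,4) + min(4,4) + min(6,1)
= 3 + 4 + 4 + 1
= 12.

12


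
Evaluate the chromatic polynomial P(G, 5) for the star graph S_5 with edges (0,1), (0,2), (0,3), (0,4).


P(tree, k) = k * (k-1)^(4) for any tree on 5 vertices.
P(5) = 5 * 4^4 = 5 * 256 = 1280.

1280


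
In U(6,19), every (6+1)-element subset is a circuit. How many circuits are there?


In U(6,19), circuits are the (7)-element subsets.
Any set of 7 elements is dependent, and removing any one element gives
an independent set of size 6, so it is a minimal dependent set.
Number of circuits = C(19,7) = 19! / (7! * 12!) = 50388.

50388


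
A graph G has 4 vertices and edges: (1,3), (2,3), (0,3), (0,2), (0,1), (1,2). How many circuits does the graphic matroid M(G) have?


A circuit in a graphic matroid = edge set of a simple cycle.
G has 4 vertices and 6 edges.
Enumerating all minimal edge subsets forming cycles...
Total circuits found: 7.

7


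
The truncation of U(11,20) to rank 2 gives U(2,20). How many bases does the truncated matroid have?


Truncating U(11,20) to rank 2 gives U(2,20).
Bases of U(2,20) are all 2-element subsets of 20 elements.
Number of bases = C(20,2) = 20! / (2! * 18!) = 190.

190


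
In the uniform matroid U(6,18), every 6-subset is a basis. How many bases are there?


Bases of U(6,18) are all 6-element subsets of the 18-element ground set.
Number of bases = C(18,6).
C(18,6) = 18564.

18564


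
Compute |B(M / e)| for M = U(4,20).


Contracting e from U(4,20) gives U(3,19).
Bases of U(3,19) = C(19,3) = 19! / (3! * 16!) = 969.

969


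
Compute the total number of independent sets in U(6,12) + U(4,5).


For a direct sum, |I(M1+M2)| = |I(M1)| * |I(M2)|.
|I(U(6,12))| = sum C(12,k) for k=0..6 = 2510.
|I(U(4,5))| = sum C(5,k) for k=0..4 = 31.
Total = 2510 * 31 = 77810.

77810


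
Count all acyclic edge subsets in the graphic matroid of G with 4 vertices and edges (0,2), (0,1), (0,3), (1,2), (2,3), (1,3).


An independent set in a graphic matroid is an acyclic edge subset.
G has 4 vertices and 6 edges.
Enumerate all 2^6 = 64 subsets, checking for acyclicity.
Total independent sets = 38.

38


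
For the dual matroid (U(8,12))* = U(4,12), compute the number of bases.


The dual of U(r,n) is U(n-r, n) = U(4,12).
Bases of U(4,12) are all (4)-element subsets.
|B(M*)| = C(12,4) = 12! / (4! * 8!) = 495.

495


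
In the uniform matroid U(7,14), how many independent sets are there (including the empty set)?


Independent sets of U(7,14) are all subsets of size <= 7.
Count = (14 choose 0) + (14 choose 1) + (14 choose 2) + (14 choose 3) + (14 choose 4) + (14 choose 5) + (14 choose 6) + (14 choose 7)
     = 1 + 14 + 91 + 364 + 1001 + 2002 + 3003 + 3432
     = 9908.

9908


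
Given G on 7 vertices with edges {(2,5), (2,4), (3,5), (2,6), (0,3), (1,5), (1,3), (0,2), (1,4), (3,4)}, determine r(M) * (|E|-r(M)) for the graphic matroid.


r(M) = |V| - c = 7 - 1 = 6.
nullity = |E| - r(M) = 10 - 6 = 4.
Product = 6 * 4 = 24.

24


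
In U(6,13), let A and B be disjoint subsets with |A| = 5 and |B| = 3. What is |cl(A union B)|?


|A union B| = 5 + 3 = 8 (disjoint).
In U(6,13), cl(S) = S if |S| < 6, else cl(S) = E.
Since 8 >= 6, cl(A union B) = E.
|cl(A union B)| = 13.

13


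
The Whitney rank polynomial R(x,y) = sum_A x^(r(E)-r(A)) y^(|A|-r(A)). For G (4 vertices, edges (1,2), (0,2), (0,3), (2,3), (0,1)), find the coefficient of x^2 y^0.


R(x,y) = sum over A in 2^E of x^(r(E)-r(A)) * y^(|A|-r(A)).
G has 4 vertices, 5 edges. r(E) = 3.
Enumerate all 2^5 = 32 subsets.
Count subsets with r(E)-r(A)=2 and |A|-r(A)=0: 5.

5


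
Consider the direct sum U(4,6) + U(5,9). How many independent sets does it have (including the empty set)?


For a direct sum, |I(M1+M2)| = |I(M1)| * |I(M2)|.
|I(U(4,6))| = sum C(6,k) for k=0..4 = 57.
|I(U(5,9))| = sum C(9,k) for k=0..5 = 382.
Total = 57 * 382 = 21774.

21774


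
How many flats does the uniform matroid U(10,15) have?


Flats of U(10,15): every subset of size < 10 is a flat, plus E itself.
Count = C(15,0) + C(15,1) + C(15,2) + C(15,3) + C(15,4) + C(15,5) + C(15,6) + C(15,7) + C(15,8) + C(15,9) + 1
     = 1 + 15 + 105 + 455 + 1365 + 3003 + 5005 + 6435 + 6435 + 5005 + 1
     = 27825.

27825


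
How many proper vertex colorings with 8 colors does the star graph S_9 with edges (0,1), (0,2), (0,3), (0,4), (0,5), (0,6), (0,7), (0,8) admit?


P(tree, k) = k * (k-1)^(8) for any tree on 9 vertices.
P(8) = 8 * 7^8 = 8 * 5764801 = 46118408.

46118408


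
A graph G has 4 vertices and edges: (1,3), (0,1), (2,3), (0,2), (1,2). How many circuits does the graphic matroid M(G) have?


A circuit in a graphic matroid = edge set of a simple cycle.
G has 4 vertices and 5 edges.
Enumerating all minimal edge subsets forming cycles...
Total circuits found: 3.

3


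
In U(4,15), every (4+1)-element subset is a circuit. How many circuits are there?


In U(4,15), circuits are the (5)-element subsets.
Any set of 5 elements is dependent, and removing any one element gives
an independent set of size 4, so it is a minimal dependent set.
Number of circuits = C(15,5) = 3003.

3003


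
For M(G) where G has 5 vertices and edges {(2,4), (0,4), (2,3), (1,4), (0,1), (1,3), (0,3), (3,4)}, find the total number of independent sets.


An independent set in a graphic matroid is an acyclic edge subset.
G has 5 vertices and 8 edges.
Enumerate all 2^8 = 256 subsets, checking for acyclicity.
Total independent sets = 128.

128


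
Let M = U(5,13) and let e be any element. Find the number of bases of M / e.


Contracting e from U(5,13) gives U(4,12).
Bases of U(4,12) = C(12,4) = 12! / (4! * 8!) = 495.

495


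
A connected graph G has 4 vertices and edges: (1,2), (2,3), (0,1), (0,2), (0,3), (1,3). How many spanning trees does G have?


By Kirchhoff's matrix tree theorem, the number of spanning trees equals
the determinant of any cofactor of the Laplacian matrix L.
G has 4 vertices and 6 edges.
Computing the (3 x 3) cofactor determinant gives 16.

16


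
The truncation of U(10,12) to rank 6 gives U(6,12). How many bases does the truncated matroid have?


Truncating U(10,12) to rank 6 gives U(6,12).
Bases of U(6,12) are all 6-element subsets of 12 elements.
Number of bases = (12 choose 6) = 924.

924


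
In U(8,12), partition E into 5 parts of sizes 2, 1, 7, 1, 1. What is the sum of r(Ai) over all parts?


r(Ai) = min(|Ai|, 8) for each part.
Sum = min(2,8) + min(1,8) + min(7,8) + min(1,8) + min(1,8)
    = 2 + 1 + 7 + 1 + 1
    = 12.

12


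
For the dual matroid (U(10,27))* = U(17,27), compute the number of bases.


The dual of U(r,n) is U(n-r, n) = U(17,27).
Bases of U(17,27) are all (17)-element subsets.
|B(M*)| = C(27,17) = 8436285.

8436285


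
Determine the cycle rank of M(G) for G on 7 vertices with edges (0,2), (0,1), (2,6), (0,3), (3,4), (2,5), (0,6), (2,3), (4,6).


Cycle rank (nullity) = |E| - r(M) = |E| - (|V| - c).
|E| = 9, |V| = 7, c = 1.
Nullity = 9 - (7 - 1) = 9 - 6 = 3.

3


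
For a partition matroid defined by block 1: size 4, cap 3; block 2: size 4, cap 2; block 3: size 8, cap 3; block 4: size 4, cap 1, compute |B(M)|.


A basis picks exactly ci elements from block i.
Number of bases = product of C(|Si|, ci).
= C(4,3) * C(4,2) * C(8,3) * C(4,1)
= 4 * 6 * 56 * 4
= 5376.

5376


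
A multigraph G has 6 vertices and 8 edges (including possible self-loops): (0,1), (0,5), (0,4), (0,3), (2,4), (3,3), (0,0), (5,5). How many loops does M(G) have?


In a graphic matroid, a loop is a self-loop edge (u,u) with rank 0.
Examining all 8 edges for self-loops...
Self-loops found: (3,3), (0,0), (5,5)
Number of loops = 3.

3


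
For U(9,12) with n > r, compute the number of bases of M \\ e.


Deleting e from U(9,12) gives U(9,11) since n > r.
Bases of U(9,11) = (11 choose 9) = 55.

55


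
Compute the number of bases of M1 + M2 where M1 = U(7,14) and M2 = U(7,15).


Bases of a direct sum M1 + M2: |B| = |B(M1)| * |B(M2)|.
|B(U(7,14))| = C(14,7) = 3432.
|B(U(7,15))| = C(15,7) = 6435.
Total bases = 3432 * 6435 = 22084920.

22084920


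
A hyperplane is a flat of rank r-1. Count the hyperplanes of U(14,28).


Hyperplanes of U(14,28) are flats of rank 13.
In a uniform matroid, these are exactly the (13)-element subsets.
Count = (28 choose 13) = 37442160.

37442160


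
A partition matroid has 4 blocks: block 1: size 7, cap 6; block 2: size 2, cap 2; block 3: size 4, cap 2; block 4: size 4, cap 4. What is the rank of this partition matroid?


Rank of a partition matroid = sum of min(|Si|, ci) for each block.
= min(7,6) + min(2,2) + min(4,2) + min(4,4)
= 6 + 2 + 2 + 4
= 14.

14


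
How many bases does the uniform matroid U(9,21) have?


Bases of U(9,21) are all 9-element subsets of the 21-element ground set.
Number of bases = C(21,9).
(21 choose 9) = 293930.

293930


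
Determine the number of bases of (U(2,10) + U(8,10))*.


(M1+M2)* = M1* + M2*.
M1* = U(8,10), bases: C(10,8) = 45.
M2* = U(2,10), bases: C(10,2) = 45.
|B(M*)| = 45 * 45 = 2025.

2025


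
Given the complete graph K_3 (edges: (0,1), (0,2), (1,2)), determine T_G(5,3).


T(K_3; x,y) = x^2 + x + y.
T(5,3) = 25 + 5 + 3 = 33.

33


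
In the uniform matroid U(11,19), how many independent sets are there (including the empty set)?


Independent sets of U(11,19) are all subsets of size <= 11.
Count = (19 choose 0) + (19 choose 1) + (19 choose 2) + (19 choose 3) + (19 choose 4) + (19 choose 5) + (19 choose 6) + (19 choose 7) + (19 choose 8) + (19 choose 9) + (19 choose 10) + (19 choose 11)
     = 1 + 19 + 171 + 969 + 3876 + 11628 + 27132 + 50388 + 75582 + 92378 + 92378 + 75582
     = 430104.

430104


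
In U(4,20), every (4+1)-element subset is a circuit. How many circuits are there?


In U(4,20), circuits are the (5)-element subsets.
Any set of 5 elements is dependent, and removing any one element gives
an independent set of size 4, so it is a minimal dependent set.
Number of circuits = C(20,5) = 15504.

15504


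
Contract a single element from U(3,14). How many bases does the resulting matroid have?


Contracting e from U(3,14) gives U(2,13).
Bases of U(2,13) = (13 choose 2) = 78.

78


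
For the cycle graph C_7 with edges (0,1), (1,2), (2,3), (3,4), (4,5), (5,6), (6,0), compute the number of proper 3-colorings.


P(C_7, k) = (k-1)^7 + (-1)^7*(k-1).
P(3) = (2)^7 - 2
= 128 - 2 = 126.

126


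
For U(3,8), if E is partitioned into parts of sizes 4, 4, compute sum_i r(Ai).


r(Ai) = min(|Ai|, 3) for each part.
Sum = min(4,3) + min(4,3)
    = 3 + 3
    = 6.

6


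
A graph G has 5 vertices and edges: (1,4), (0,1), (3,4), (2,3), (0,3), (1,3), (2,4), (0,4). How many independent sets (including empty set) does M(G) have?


An independent set in a graphic matroid is an acyclic edge subset.
G has 5 vertices and 8 edges.
Enumerate all 2^8 = 256 subsets, checking for acyclicity.
Total independent sets = 128.

128


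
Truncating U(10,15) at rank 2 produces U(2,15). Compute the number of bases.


Truncating U(10,15) to rank 2 gives U(2,15).
Bases of U(2,15) are all 2-element subsets of 15 elements.
Number of bases = C(15,2) = (15 * 14) / (1 * 2) = 105.

105


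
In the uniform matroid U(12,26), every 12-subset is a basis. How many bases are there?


Bases of U(12,26) are all 12-element subsets of the 26-element ground set.
Number of bases = C(26,12).
C(26,12) = 9657700.

9657700


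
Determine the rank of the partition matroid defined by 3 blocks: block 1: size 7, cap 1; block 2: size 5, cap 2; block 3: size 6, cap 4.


Rank of a partition matroid = sum of min(|Si|, ci) for each block.
= min(7,1) + min(5,2) + min(6,4)
= 1 + 2 + 4
= 7.

7


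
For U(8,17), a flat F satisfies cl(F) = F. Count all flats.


Flats of U(8,17): every subset of size < 8 is a flat, plus E itself.
Count = C(17,0) + C(17,1) + C(17,2) + C(17,3) + C(17,4) + C(17,5) + C(17,6) + C(17,7) + 1
     = 1 + 17 + 136 + 680 + 2380 + 6188 + 12376 + 19448 + 1
     = 41227.

41227


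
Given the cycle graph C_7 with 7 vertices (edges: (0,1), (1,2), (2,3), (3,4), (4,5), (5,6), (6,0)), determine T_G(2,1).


T(C_7; x,y) = x + x^2 + ... + x^(6) + y.
T(2,1) = 2^1 + 2^2 + 2^3 + 2^4 + 2^5 + 2^6 + 1
= 2 + 4 + 8 + 16 + 32 + 64 + 1
= 127.

127


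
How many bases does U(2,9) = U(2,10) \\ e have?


Deleting e from U(2,10) gives U(2,9) since n > r.
Bases of U(2,9) = (9 choose 2) = 36.

36


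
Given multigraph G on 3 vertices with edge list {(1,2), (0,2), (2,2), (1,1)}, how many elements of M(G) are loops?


In a graphic matroid, a loop is a self-loop edge (u,u) with rank 0.
Examining all 4 edges for self-loops...
Self-loops found: (2,2), (1,1)
Number of loops = 2.

2


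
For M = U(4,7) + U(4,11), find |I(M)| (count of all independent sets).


For a direct sum, |I(M1+M2)| = |I(M1)| * |I(M2)|.
|I(U(4,7))| = sum C(7,k) for k=0..4 = 99.
|I(U(4,11))| = sum C(11,k) for k=0..4 = 562.
Total = 99 * 562 = 55638.

55638


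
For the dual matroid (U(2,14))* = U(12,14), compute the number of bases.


The dual of U(r,n) is U(n-r, n) = U(12,14).
Bases of U(12,14) are all (12)-element subsets.
|B(M*)| = C(14,12) = 91.

91


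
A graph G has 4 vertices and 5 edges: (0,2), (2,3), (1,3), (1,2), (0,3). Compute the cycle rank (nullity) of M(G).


Cycle rank (nullity) = |E| - r(M) = |E| - (|V| - c).
|E| = 5, |V| = 4, c = 1.
Nullity = 5 - (4 - 1) = 5 - 3 = 2.

2


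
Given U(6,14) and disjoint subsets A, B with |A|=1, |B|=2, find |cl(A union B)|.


|A union B| = 1 + 2 = 3 (disjoint).
In U(6,14), cl(S) = S if |S| < 6, else cl(S) = E.
Since 3 < 6, cl(A union B) = A union B.
|cl(A union B)| = 3.

3


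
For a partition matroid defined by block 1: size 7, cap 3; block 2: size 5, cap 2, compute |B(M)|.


A basis picks exactly ci elements from block i.
Number of bases = product of C(|Si|, ci).
= C(7,3) * C(5,2)
= 35 * 10
= 350.

350


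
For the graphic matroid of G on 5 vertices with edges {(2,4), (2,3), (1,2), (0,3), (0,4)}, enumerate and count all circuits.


A circuit in a graphic matroid = edge set of a simple cycle.
G has 5 vertices and 5 edges.
Enumerating all minimal edge subsets forming cycles...
Total circuits found: 1.

1


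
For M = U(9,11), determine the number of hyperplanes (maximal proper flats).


Hyperplanes of U(9,11) are flats of rank 8.
In a uniform matroid, these are exactly the (8)-element subsets.
Count = C(11,8) = 165.

165


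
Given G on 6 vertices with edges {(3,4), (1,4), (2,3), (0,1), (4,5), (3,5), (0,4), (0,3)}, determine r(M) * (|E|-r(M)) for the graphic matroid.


r(M) = |V| - c = 6 - 1 = 5.
nullity = |E| - r(M) = 8 - 5 = 3.
Product = 5 * 3 = 15.

15


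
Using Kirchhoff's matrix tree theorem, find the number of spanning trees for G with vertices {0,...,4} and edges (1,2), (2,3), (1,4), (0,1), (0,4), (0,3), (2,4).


By Kirchhoff's matrix tree theorem, the number of spanning trees equals
the determinant of any cofactor of the Laplacian matrix L.
G has 5 vertices and 7 edges.
Computing the (4 x 4) cofactor determinant gives 24.

24


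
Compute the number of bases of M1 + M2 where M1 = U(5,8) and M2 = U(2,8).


Bases of a direct sum M1 + M2: |B| = |B(M1)| * |B(M2)|.
|B(U(5,8))| = C(8,5) = 56.
|B(U(2,8))| = C(8,2) = 28.
Total bases = 56 * 28 = 1568.

1568


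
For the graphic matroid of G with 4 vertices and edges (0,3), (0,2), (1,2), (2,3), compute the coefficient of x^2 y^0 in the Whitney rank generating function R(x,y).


R(x,y) = sum over A in 2^E of x^(r(E)-r(A)) * y^(|A|-r(A)).
G has 4 vertices, 4 edges. r(E) = 3.
Enumerate all 2^4 = 16 subsets.
Count subsets with r(E)-r(A)=2 and |A|-r(A)=0: 4.

4


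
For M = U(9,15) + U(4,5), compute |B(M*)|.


(M1+M2)* = M1* + M2*.
M1* = U(6,15), bases: C(15,6) = 5005.
M2* = U(1,5), bases: C(5,1) = 5.
|B(M*)| = 5005 * 5 = 25025.

25025


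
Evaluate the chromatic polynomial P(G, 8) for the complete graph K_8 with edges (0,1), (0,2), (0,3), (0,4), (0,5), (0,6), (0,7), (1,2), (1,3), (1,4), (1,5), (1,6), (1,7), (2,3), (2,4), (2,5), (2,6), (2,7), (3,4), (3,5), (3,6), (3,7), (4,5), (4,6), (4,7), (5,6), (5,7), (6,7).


P(K_8, k) = k(k-1)(k-2)...(k-7).
P(8) = (8) * (7) * (6) * (5) * (4) * (3) * (2) * (1) = 40320.

40320


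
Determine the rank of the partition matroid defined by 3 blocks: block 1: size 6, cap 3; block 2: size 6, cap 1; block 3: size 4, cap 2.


Rank of a partition matroid = sum of min(|Si|, ci) for each block.
= min(6,3) + min(6,1) + min(4,2)
= 3 + 1 + 2
= 6.

6


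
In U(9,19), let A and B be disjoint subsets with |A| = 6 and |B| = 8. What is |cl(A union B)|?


|A union B| = 6 + 8 = 14 (disjoint).
In U(9,19), cl(S) = S if |S| < 9, else cl(S) = E.
Since 14 >= 9, cl(A union B) = E.
|cl(A union B)| = 19.

19


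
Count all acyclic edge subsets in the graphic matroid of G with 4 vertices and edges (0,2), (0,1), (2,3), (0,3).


An independent set in a graphic matroid is an acyclic edge subset.
G has 4 vertices and 4 edges.
Enumerate all 2^4 = 16 subsets, checking for acyclicity.
Total independent sets = 14.

14


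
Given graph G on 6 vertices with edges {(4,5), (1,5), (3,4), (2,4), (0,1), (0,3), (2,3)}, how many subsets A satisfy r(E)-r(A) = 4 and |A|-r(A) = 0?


R(x,y) = sum over A in 2^E of x^(r(E)-r(A)) * y^(|A|-r(A)).
G has 6 vertices, 7 edges. r(E) = 5.
Enumerate all 2^7 = 128 subsets.
Count subsets with r(E)-r(A)=4 and |A|-r(A)=0: 7.

7


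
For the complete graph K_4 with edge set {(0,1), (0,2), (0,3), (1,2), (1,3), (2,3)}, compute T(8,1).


T(K_4; x,y) = x^3 + 3x^2 + 4xy + 2x + y^3 + 3y^2 + 2y.
Substituting x=8, y=1:
= 512 + 192 + 32 + 16 + 1 + 3 + 2
= 758.

758


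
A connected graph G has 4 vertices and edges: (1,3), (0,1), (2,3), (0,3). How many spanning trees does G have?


By Kirchhoff's matrix tree theorem, the number of spanning trees equals
the determinant of any cofactor of the Laplacian matrix L.
G has 4 vertices and 4 edges.
Computing the (3 x 3) cofactor determinant gives 3.

3


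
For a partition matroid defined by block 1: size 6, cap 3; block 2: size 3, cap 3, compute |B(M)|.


A basis picks exactly ci elements from block i.
Number of bases = product of C(|Si|, ci).
= C(6,3) * C(3,3)
= 20 * 1
= 20.

20


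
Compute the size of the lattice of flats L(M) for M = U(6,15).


Flats of U(6,15): every subset of size < 6 is a flat, plus E itself.
Count = (15 choose 0) + (15 choose 1) + (15 choose 2) + (15 choose 3) + (15 choose 4) + (15 choose 5) + 1
     = 1 + 15 + 105 + 455 + 1365 + 3003 + 1
     = 4945.

4945


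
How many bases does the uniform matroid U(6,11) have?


Bases of U(6,11) are all 6-element subsets of the 11-element ground set.
Number of bases = C(11,6).
C(11,6) = 462.

462


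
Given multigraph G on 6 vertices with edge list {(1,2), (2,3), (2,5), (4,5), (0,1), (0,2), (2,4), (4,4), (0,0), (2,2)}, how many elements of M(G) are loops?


In a graphic matroid, a loop is a self-loop edge (u,u) with rank 0.
Examining all 10 edges for self-loops...
Self-loops found: (4,4), (0,0), (2,2)
Number of loops = 3.

3


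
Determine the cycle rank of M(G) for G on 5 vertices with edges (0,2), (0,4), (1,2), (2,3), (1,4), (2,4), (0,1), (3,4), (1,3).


Cycle rank (nullity) = |E| - r(M) = |E| - (|V| - c).
|E| = 9, |V| = 5, c = 1.
Nullity = 9 - (5 - 1) = 9 - 4 = 5.

5


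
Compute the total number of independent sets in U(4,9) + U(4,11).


For a direct sum, |I(M1+M2)| = |I(M1)| * |I(M2)|.
|I(U(4,9))| = sum C(9,k) for k=0..4 = 256.
|I(U(4,11))| = sum C(11,k) for k=0..4 = 562.
Total = 256 * 562 = 143872.

143872


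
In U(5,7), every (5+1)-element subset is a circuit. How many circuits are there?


In U(5,7), circuits are the (6)-element subsets.
Any set of 6 elements is dependent, and removing any one element gives
an independent set of size 5, so it is a minimal dependent set.
Number of circuits = C(7,6) = 7! / (6! * 1!) = 7.

7


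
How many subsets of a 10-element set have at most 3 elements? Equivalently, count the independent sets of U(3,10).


Independent sets of U(3,10) are all subsets of size <= 3.
Count = C(10,0) + C(10,1) + C(10,2) + C(10,3)
     = 1 + 10 + 45 + 120
     = 176.

176


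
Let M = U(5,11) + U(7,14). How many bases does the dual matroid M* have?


(M1+M2)* = M1* + M2*.
M1* = U(6,11), bases: C(11,6) = 462.
M2* = U(7,14), bases: C(14,7) = 3432.
|B(M*)| = 462 * 3432 = 1585584.

1585584


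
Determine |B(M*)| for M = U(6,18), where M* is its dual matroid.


The dual of U(r,n) is U(n-r, n) = U(12,18).
Bases of U(12,18) are all (12)-element subsets.
|B(M*)| = C(18,12) = 18564.

18564


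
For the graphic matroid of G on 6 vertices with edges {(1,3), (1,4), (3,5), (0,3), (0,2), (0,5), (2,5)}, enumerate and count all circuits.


A circuit in a graphic matroid = edge set of a simple cycle.
G has 6 vertices and 7 edges.
Enumerating all minimal edge subsets forming cycles...
Total circuits found: 3.

3


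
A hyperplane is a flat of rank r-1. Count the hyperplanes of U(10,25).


Hyperplanes of U(10,25) are flats of rank 9.
In a uniform matroid, these are exactly the (9)-element subsets.
Count = C(25,9) = 2042975.

2042975


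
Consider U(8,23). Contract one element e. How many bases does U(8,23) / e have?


Contracting e from U(8,23) gives U(7,22).
Bases of U(7,22) = C(22,7) = 170544.

170544


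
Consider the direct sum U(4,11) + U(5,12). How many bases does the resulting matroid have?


Bases of a direct sum M1 + M2: |B| = |B(M1)| * |B(M2)|.
|B(U(4,11))| = C(11,4) = 330.
|B(U(5,12))| = C(12,5) = 792.
Total bases = 330 * 792 = 261360.

261360


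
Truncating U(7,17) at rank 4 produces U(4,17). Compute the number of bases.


Truncating U(7,17) to rank 4 gives U(4,17).
Bases of U(4,17) are all 4-element subsets of 17 elements.
Number of bases = C(17,4) = 17! / (4! * 13!) = 2380.

2380


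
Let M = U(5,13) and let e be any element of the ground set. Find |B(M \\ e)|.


Deleting e from U(5,13) gives U(5,12) since n > r.
Bases of U(5,12) = (12 choose 5) = 792.

792


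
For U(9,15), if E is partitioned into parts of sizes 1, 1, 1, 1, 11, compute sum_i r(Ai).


r(Ai) = min(|Ai|, 9) for each part.
Sum = min(1,9) + min(1,9) + min(1,9) + min(1,9) + min(11,9)
    = 1 + 1 + 1 + 1 + 9
    = 13.

13


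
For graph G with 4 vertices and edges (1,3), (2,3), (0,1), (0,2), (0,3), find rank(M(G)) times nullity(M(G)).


r(M) = |V| - c = 4 - 1 = 3.
nullity = |E| - r(M) = 5 - 3 = 2.
Product = 3 * 2 = 6.

6


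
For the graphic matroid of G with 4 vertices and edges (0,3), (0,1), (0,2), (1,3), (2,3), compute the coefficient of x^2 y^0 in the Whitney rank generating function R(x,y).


R(x,y) = sum over A in 2^E of x^(r(E)-r(A)) * y^(|A|-r(A)).
G has 4 vertices, 5 edges. r(E) = 3.
Enumerate all 2^5 = 32 subsets.
Count subsets with r(E)-r(A)=2 and |A|-r(A)=0: 5.

5


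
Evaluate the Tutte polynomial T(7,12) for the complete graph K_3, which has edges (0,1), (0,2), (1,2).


T(K_3; x,y) = x^2 + x + y.
T(7,12) = 49 + 7 + 12 = 68.

68


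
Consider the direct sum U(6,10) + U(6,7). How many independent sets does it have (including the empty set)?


For a direct sum, |I(M1+M2)| = |I(M1)| * |I(M2)|.
|I(U(6,10))| = sum C(10,k) for k=0..6 = 848.
|I(U(6,7))| = sum C(7,k) for k=0..6 = 127.
Total = 848 * 127 = 107696.

107696


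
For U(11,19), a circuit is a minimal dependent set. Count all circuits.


In U(11,19), circuits are the (12)-element subsets.
Any set of 12 elements is dependent, and removing any one element gives
an independent set of size 11, so it is a minimal dependent set.
Number of circuits = C(19,12) = 50388.

50388


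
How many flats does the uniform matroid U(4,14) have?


Flats of U(4,14): every subset of size < 4 is a flat, plus E itself.
Count = C(14,0) + C(14,1) + C(14,2) + C(14,3) + 1
     = 1 + 14 + 91 + 364 + 1
     = 471.

471


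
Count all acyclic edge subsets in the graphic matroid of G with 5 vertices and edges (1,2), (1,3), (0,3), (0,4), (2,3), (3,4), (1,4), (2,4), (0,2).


An independent set in a graphic matroid is an acyclic edge subset.
G has 5 vertices and 9 edges.
Enumerate all 2^9 = 512 subsets, checking for acyclicity.
Total independent sets = 198.

198


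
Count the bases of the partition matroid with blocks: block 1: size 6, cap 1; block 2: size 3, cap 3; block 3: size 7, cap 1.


A basis picks exactly ci elements from block i.
Number of bases = product of C(|Si|, ci).
= C(6,1) * C(3,3) * C(7,1)
= 6 * 1 * 7
= 42.

42


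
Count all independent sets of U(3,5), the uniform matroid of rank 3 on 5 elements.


Independent sets of U(3,5) are all subsets of size <= 3.
Count = C(5,0) + C(5,1) + C(5,2) + C(5,3)
     = 1 + 5 + 10 + 10
     = 26.

26


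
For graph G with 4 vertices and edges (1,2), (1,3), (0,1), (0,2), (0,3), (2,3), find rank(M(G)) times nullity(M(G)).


r(M) = |V| - c = 4 - 1 = 3.
nullity = |E| - r(M) = 6 - 3 = 3.
Product = 3 * 3 = 9.

9


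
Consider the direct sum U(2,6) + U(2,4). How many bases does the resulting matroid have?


Bases of a direct sum M1 + M2: |B| = |B(M1)| * |B(M2)|.
|B(U(2,6))| = C(6,2) = 15.
|B(U(2,4))| = C(4,2) = 6.
Total bases = 15 * 6 = 90.

90


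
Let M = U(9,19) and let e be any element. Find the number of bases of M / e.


Contracting e from U(9,19) gives U(8,18).
Bases of U(8,18) = (18 choose 8) = 43758.

43758


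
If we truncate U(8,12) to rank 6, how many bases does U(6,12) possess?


Truncating U(8,12) to rank 6 gives U(6,12).
Bases of U(6,12) are all 6-element subsets of 12 elements.
Number of bases = (12 choose 6) = 924.

924


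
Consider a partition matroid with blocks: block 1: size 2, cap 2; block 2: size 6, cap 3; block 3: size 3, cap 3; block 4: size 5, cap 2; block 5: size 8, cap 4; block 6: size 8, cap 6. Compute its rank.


Rank of a partition matroid = sum of min(|Si|, ci) for each block.
= min(2,2) + min(6,3) + min(3,3) + min(5,2) + min(8,4) + min(8,6)
= 2 + 3 + 3 + 2 + 4 + 6
= 20.

20
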